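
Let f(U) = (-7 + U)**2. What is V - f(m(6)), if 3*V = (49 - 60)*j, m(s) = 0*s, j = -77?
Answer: 700/3 ≈ 233.33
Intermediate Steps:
m(s) = 0
V = 847/3 (V = ((49 - 60)*(-77))/3 = (-11*(-77))/3 = (1/3)*847 = 847/3 ≈ 282.33)
V - f(m(6)) = 847/3 - (-7 + 0)**2 = 847/3 - 1*(-7)**2 = 847/3 - 1*49 = 847/3 - 49 = 700/3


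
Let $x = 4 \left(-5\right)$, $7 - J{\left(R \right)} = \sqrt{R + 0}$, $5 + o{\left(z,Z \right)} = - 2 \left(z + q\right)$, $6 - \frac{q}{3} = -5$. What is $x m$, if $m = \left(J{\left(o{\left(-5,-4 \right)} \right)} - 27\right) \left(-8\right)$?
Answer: $-3200 - 160 i \sqrt{61} \approx -3200.0 - 1249.6 i$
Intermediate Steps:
$q = 33$ ($q = 18 - -15 = 18 + 15 = 33$)
$o{\left(z,Z \right)} = -71 - 2 z$ ($o{\left(z,Z \right)} = -5 - 2 \left(z + 33\right) = -5 - 2 \left(33 + z\right) = -5 - \left(66 + 2 z\right) = -71 - 2 z$)
$J{\left(R \right)} = 7 - \sqrt{R}$ ($J{\left(R \right)} = 7 - \sqrt{R + 0} = 7 - \sqrt{R}$)
$m = 160 + 8 i \sqrt{61}$ ($m = \left(\left(7 - \sqrt{-71 - -10}\right) - 27\right) \left(-8\right) = \left(\left(7 - \sqrt{-71 + 10}\right) - 27\right) \left(-8\right) = \left(\left(7 - \sqrt{-61}\right) - 27\right) \left(-8\right) = \left(\left(7 - i \sqrt{61}\right) - 27\right) \left(-8\right) = \left(-20 - i \sqrt{61}\right) \left(-8\right) = 160 + 8 i \sqrt{61} \approx 160.0 + 62.482 i$)
$x = -20$
$x m = - 20 \left(160 + 8 i \sqrt{61}\right) = -3200 - 160 i \sqrt{61}$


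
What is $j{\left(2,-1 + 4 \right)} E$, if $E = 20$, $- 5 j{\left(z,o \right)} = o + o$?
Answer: $-24$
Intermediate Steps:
$j{\left(z,o \right)} = - \frac{2 o}{5}$ ($j{\left(z,o \right)} = - \frac{o + o}{5} = - \frac{2 o}{5}$)
$j{\left(2,-1 + 4 \right)} E = - \frac{2 \left(-1 + 4\right)}{5} \cdot 20 = \left(- \frac{2}{5}\right) 3 \cdot 20 = \left(- \frac{6}{5}\right) 20 = -24$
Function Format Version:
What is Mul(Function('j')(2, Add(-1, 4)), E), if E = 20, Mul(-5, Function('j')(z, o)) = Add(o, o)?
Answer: -24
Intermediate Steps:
Function('j')(z, o) = Mul(Rational(-2, 5), o) (Function('j')(z, o) = Mul(Rational(-1, 5), Add(o, o)) = Mul(Rational(-1, 5), Mul(2, o)) = Mul(Rational(-2, 5), o))
Mul(Function('j')(2, Add(-1, 4)), E) = Mul(Mul(Rational(-2, 5), Add(-1, 4)), 20) = Mul(Mul(Rational(-2, 5), 3), 20) = Mul(Rational(-6, 5), 20) = -24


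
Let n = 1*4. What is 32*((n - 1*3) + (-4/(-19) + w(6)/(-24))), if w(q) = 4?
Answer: 1904/57 ≈ 33.404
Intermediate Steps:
n = 4
32*((n - 1*3) + (-4/(-19) + w(6)/(-24))) = 32*((4 - 1*3) + (-4/(-19) + 4/(-24))) = 32*((4 - 3) + (-4*(-1/19) + 4*(-1/24))) = 32*(1 + (4/19 - ⅙)) = 32*(1 + 5/114) = 32*(119/114) = 1904/57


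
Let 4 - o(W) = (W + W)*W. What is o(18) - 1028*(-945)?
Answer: 970816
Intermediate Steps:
o(W) = 4 - 2*W² (o(W) = 4 - (W + W)*W = 4 - 2*W*W = 4 - 2*W²)
o(18) - 1028*(-945) = (4 - 2*18²) - 1028*(-945) = (4 - 2*324) + 971460 = (4 - 648) + 971460 = -644 + 971460 = 970816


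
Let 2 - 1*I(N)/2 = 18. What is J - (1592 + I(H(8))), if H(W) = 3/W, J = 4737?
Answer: 3177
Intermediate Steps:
I(N) = -32 (I(N) = 4 - 2*18 = 4 - 36 = -32)
J - (1592 + I(H(8))) = 4737 - (1592 - 32) = 4737 - 1*1560 = 4737 - 1560 = 3177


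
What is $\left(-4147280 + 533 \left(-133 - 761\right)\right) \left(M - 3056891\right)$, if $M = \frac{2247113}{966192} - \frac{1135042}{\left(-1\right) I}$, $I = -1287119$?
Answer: $\frac{8788793105195110973425835}{621802040424} \approx 1.4134 \cdot 10^{13}$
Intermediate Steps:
$M = \frac{1795633337383}{1243604080848}$ ($M = \frac{2247113}{966192} - \frac{1135042}{\left(-1\right) \left(-1287119\right)} = 2247113 \cdot \frac{1}{966192} - \frac{1135042}{1287119} = \frac{2247113}{966192} - \frac{1135042}{1287119} = \frac{1795633337383}{1243604080848} \approx 1.4439$)
$\left(-4147280 + 533 \left(-133 - 761\right)\right) \left(M - 3056891\right) = \left(-4147280 + 533 \left(-133 - 761\right)\right) \left(\frac{1795633337383}{1243604080848} - 3056891\right) = \left(-4147280 + 533 \left(-894\right)\right) \left(- \frac{3801560326674186185}{1243604080848}\right) = \left(-4147280 - 476502\right) \left(- \frac{3801560326674186185}{1243604080848}\right) = \left(-4623782\right) \left(- \frac{3801560326674186185}{1243604080848}\right) = \frac{8788793105195110973425835}{621802040424}$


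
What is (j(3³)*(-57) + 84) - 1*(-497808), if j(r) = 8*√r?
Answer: 497892 - 1368*√3 ≈ 4.9552e+5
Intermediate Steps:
(j(3³)*(-57) + 84) - 1*(-497808) = ((8*√(3³))*(-57) + 84) - 1*(-497808) = ((8*√27)*(-57) + 84) + 497808 = ((8*(3*√3))*(-57) + 84) + 497808 = ((24*√3)*(-57) + 84) + 497808 = (-1368*√3 + 84) + 497808 = (84 - 1368*√3) + 497808 = 497892 - 1368*√3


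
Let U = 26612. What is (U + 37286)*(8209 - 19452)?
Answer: -718405214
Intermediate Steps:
(U + 37286)*(8209 - 19452) = (26612 + 37286)*(8209 - 19452) = 63898*(-11243) = -718405214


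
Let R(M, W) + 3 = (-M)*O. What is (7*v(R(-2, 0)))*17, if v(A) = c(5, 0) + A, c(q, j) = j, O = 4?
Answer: 595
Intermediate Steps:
R(M, W) = -3 - 4*M (R(M, W) = -3 - M*4 = -3 - 4*M)
v(A) = A (v(A) = 0 + A = A)
(7*v(R(-2, 0)))*17 = (7*(-3 - 4*(-2)))*17 = (7*(-3 + 8))*17 = (7*5)*17 = 35*17 = 595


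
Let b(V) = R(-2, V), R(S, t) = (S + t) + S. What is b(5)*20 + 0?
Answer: 20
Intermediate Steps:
R(S, t) = t + 2*S
b(V) = -4 + V (b(V) = V + 2*(-2) = V - 4 = -4 + V)
b(5)*20 + 0 = (-4 + 5)*20 + 0 = 1*20 + 0 = 20 + 0 = 20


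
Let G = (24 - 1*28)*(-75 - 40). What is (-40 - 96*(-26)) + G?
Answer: 2916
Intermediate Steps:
G = 460 (G = (24 - 28)*(-115) = -4*(-115) = 460)
(-40 - 96*(-26)) + G = (-40 - 96*(-26)) + 460 = (-40 + 2496) + 460 = 2456 + 460 = 2916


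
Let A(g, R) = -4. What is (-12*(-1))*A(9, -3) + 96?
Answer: 48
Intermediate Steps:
(-12*(-1))*A(9, -3) + 96 = -12*(-1)*(-4) + 96 = 12*(-4) + 96 = -48 + 96 = 48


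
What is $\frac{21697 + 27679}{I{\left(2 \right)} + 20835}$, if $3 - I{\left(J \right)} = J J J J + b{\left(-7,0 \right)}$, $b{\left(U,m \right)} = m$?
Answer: $\frac{24688}{10411} \approx 2.3713$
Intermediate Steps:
$I{\left(J \right)} = 3 - J^{4}$ ($I{\left(J \right)} = 3 - \left(J J J J + 0\right) = 3 - \left(J^{2} J J + 0\right) = 3 - \left(J^{3} J + 0\right) = 3 - \left(J^{4} + 0\right) = 3 - J^{4}$)
$\frac{21697 + 27679}{I{\left(2 \right)} + 20835} = \frac{21697 + 27679}{\left(3 - 2^{4}\right) + 20835} = \frac{49376}{\left(3 - 16\right) + 20835} = \frac{49376}{-13 + 20835} = \frac{49376}{20822} = 49376 \cdot \frac{1}{20822} = \frac{24688}{10411}$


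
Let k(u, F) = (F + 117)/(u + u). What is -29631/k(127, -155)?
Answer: 3763137/19 ≈ 1.9806e+5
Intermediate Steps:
k(u, F) = (117 + F)/(2*u) (k(u, F) = (117 + F)/((2*u)) = (117 + F)*(1/(2*u)) = (117 + F)/(2*u))
-29631/k(127, -155) = -29631*254/(117 - 155) = -29631/((1/2)*(1/127)*(-38)) = -29631/(-19/127) = -29631*(-127/19) = 3763137/19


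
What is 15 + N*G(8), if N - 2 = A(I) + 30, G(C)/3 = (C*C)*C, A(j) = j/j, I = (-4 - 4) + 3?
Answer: 50703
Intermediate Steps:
I = -5 (I = -8 + 3 = -5)
A(j) = 1
G(C) = 3*C**3 (G(C) = 3*((C*C)*C) = 3*(C**2*C) = 3*C**3)
N = 33 (N = 2 + (1 + 30) = 2 + 31 = 33)
15 + N*G(8) = 15 + 33*(3*8**3) = 15 + 33*(3*512) = 15 + 33*1536 = 15 + 50688 = 50703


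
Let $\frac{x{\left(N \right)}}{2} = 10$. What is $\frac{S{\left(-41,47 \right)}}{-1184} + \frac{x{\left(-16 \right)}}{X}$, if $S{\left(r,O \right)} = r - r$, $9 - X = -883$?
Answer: $\frac{5}{223} \approx 0.022422$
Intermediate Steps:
$X = 892$ ($X = 9 - -883 = 9 + 883 = 892$)
$x{\left(N \right)} = 20$ ($x{\left(N \right)} = 2 \cdot 10 = 20$)
$S{\left(r,O \right)} = 0$
$\frac{S{\left(-41,47 \right)}}{-1184} + \frac{x{\left(-16 \right)}}{X} = \frac{0}{-1184} + \frac{20}{892} = 0 \left(- \frac{1}{1184}\right) + 20 \cdot \frac{1}{892} = 0 + \frac{5}{223} = \frac{5}{223}$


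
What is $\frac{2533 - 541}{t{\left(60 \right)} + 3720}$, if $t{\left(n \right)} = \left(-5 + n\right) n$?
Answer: $\frac{166}{585} \approx 0.28376$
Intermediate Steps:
$t{\left(n \right)} = n \left(-5 + n\right)$
$\frac{2533 - 541}{t{\left(60 \right)} + 3720} = \frac{2533 - 541}{60 \left(-5 + 60\right) + 3720} = \frac{1992}{60 \cdot 55 + 3720} = \frac{1992}{3300 + 3720} = \frac{1992}{7020} = 1992 \cdot \frac{1}{7020} = \frac{166}{585}$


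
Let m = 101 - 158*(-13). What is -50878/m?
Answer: -50878/2155 ≈ -23.609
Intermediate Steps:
m = 2155 (m = 101 + 2054 = 2155)
-50878/m = -50878/2155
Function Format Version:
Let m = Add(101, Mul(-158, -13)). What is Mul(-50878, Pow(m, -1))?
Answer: Rational(-50878, 2155) ≈ -23.609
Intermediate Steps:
m = 2155 (m = Add(101, 2054) = 2155)
Mul(-50878, Pow(m, -1)) = Mul(-50878, Pow(2155, -1)) = Mul(-50878, Rational(1, 2155)) = Rational(-50878, 2155)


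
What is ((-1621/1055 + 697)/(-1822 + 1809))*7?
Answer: -5135998/13715 ≈ -374.48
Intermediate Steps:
((-1621/1055 + 697)/(-1822 + 1809))*7 = ((-1621*1/1055 + 697)/(-13))*7 = ((-1621/1055 + 697)*(-1/13))*7 = ((733714/1055)*(-1/13))*7 = -733714/13715*7 = -5135998/13715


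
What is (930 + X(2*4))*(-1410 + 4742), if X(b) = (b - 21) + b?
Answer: 3082100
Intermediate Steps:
X(b) = -21 + 2*b (X(b) = (-21 + b) + b = -21 + 2*b)
(930 + X(2*4))*(-1410 + 4742) = (930 + (-21 + 2*(2*4)))*(-1410 + 4742) = (930 + (-21 + 2*8))*3332 = (930 + (-21 + 16))*3332 = (930 - 5)*3332 = 925*3332 = 3082100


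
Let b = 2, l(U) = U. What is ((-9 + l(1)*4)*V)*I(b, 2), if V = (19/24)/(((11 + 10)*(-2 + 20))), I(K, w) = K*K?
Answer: -95/2268 ≈ -0.041887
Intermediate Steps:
I(K, w) = K²
V = 19/9072 (V = (19*(1/24))/((21*18)) = (19/24)/378 = (19/24)*(1/378) = 19/9072 ≈ 0.0020944)
((-9 + l(1)*4)*V)*I(b, 2) = ((-9 + 1*4)*(19/9072))*2² = ((-9 + 4)*(19/9072))*4 = -5*19/9072*4 = -95/9072*4 = -95/2268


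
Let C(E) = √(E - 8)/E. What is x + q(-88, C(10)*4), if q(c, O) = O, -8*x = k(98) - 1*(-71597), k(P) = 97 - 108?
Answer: -35793/4 + 2*√2/5 ≈ -8947.7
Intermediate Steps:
C(E) = √(-8 + E)/E
k(P) = -11
x = -35793/4 (x = -(-11 - 1*(-71597))/8 = -(-11 + 71597)/8 = -⅛*71586 = -35793/4 ≈ -8948.3)
x + q(-88, C(10)*4) = -35793/4 + (√(-8 + 10)/10)*4 = -35793/4 + (√2/10)*4 = -35793/4 + 2*√2/5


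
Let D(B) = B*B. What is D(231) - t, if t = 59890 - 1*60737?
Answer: 54208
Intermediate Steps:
D(B) = B²
t = -847 (t = 59890 - 60737 = -847)
D(231) - t = 231² - 1*(-847) = 53361 + 847 = 54208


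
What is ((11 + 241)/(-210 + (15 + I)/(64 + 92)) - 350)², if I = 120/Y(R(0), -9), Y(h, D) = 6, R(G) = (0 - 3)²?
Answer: 2695723961956/21855625 ≈ 1.2334e+5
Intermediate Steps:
R(G) = 9 (R(G) = (-3)² = 9)
I = 20 (I = 120/6 = 120*(⅙) = 20)
((11 + 241)/(-210 + (15 + I)/(64 + 92)) - 350)² = ((11 + 241)/(-210 + (15 + 20)/(64 + 92)) - 350)² = (252/(-210 + 35/156) - 350)² = (252/(-32725/156) - 350)² = (252*(-156/32725) - 350)² = (-5616/4675 - 350)² = (-1641866/4675)² = 2695723961956/21855625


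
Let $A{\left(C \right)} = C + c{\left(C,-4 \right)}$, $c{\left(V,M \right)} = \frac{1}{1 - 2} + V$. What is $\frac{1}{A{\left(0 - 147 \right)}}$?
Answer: $- \frac{1}{295} \approx -0.0033898$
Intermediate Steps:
$c{\left(V,M \right)} = -1 + V$ ($c{\left(V,M \right)} = \frac{1}{-1} + V = -1 + V$)
$A{\left(C \right)} = -1 + 2 C$ ($A{\left(C \right)} = C + \left(-1 + C\right) = -1 + 2 C$)
$\frac{1}{A{\left(0 - 147 \right)}} = \frac{1}{-1 + 2 \left(0 - 147\right)} = \frac{1}{-1 + 2 \left(-147\right)} = \frac{1}{-1 - 294} = \frac{1}{-295} = - \frac{1}{295}$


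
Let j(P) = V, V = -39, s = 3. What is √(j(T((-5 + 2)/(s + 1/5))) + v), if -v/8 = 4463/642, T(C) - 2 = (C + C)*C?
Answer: 11*I*√80571/321 ≈ 9.727*I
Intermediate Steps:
T(C) = 2 + 2*C² (T(C) = 2 + (C + C)*C = 2 + (2*C)*C = 2 + 2*C²)
v = -17852/321 (v = -35704/642 = -8*4463/642 = -17852/321 ≈ -55.614)
j(P) = -39
√(j(T((-5 + 2)/(s + 1/5))) + v) = √(-39 - 17852/321) = √(-30371/321) = 11*I*√80571/321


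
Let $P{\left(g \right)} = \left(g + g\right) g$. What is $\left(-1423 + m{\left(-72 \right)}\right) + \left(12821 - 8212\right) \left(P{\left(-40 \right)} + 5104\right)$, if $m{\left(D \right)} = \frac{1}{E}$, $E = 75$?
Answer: $\frac{2870378476}{75} \approx 3.8272 \cdot 10^{7}$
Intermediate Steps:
$m{\left(D \right)} = \frac{1}{75}$
$P{\left(g \right)} = 2 g^{2}$ ($P{\left(g \right)} = 2 g g = 2 g^{2}$)
$\left(-1423 + m{\left(-72 \right)}\right) + \left(12821 - 8212\right) \left(P{\left(-40 \right)} + 5104\right) = \left(-1423 + \frac{1}{75}\right) + \left(12821 - 8212\right) \left(2 \left(-40\right)^{2} + 5104\right) = - \frac{106724}{75} + 4609 \left(2 \cdot 1600 + 5104\right) = - \frac{106724}{75} + 4609 \left(3200 + 5104\right) = - \frac{106724}{75} + 4609 \cdot 8304 = - \frac{106724}{75} + 38273136 = \frac{2870378476}{75}$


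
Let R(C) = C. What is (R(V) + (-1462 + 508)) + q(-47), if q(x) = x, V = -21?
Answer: -1022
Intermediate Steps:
(R(V) + (-1462 + 508)) + q(-47) = (-21 + (-1462 + 508)) - 47 = (-21 - 954) - 47 = -975 - 47 = -1022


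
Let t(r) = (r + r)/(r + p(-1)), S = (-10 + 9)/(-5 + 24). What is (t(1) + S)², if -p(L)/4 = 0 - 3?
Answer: 625/61009 ≈ 0.010244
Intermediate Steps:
p(L) = 12 (p(L) = -4*(0 - 3) = -4*(-3) = 12)
S = -1/19 ≈ -0.052632
t(r) = 2*r/(12 + r) (t(r) = (r + r)/(r + 12) = (2*r)/(12 + r) = 2*r/(12 + r))
(t(1) + S)² = (2*1/(12 + 1) - 1/19)² = (2*1/13 - 1/19)² = (2*1*(1/13) - 1/19)² = (2/13 - 1/19)² = (25/247)² = 625/61009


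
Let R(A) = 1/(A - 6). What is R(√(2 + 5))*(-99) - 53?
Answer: -943/29 + 99*√7/29 ≈ -23.485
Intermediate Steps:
R(A) = 1/(-6 + A)
R(√(2 + 5))*(-99) - 53 = -99/(-6 + √(2 + 5)) - 53 = -99/(-6 + √7) - 53 = -53 - 99/(-6 + √7)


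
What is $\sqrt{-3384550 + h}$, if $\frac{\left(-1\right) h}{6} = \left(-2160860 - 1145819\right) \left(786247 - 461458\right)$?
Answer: $2 \sqrt{1610958602459} \approx 2.5385 \cdot 10^{6}$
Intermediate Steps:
$h = 6443837794386$ ($h = - 6 \left(-2160860 - 1145819\right) \left(786247 - 461458\right) = - 6 \left(\left(-3306679\right) 324789\right) = \left(-6\right) \left(-1073972965731\right) = 6443837794386$)
$\sqrt{-3384550 + h} = \sqrt{-3384550 + 6443837794386} = \sqrt{6443834409836} = 2 \sqrt{1610958602459}$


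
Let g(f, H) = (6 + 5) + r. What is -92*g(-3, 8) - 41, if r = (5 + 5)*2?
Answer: -2893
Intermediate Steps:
r = 20 (r = 10*2 = 20)
g(f, H) = 31 (g(f, H) = (6 + 5) + 20 = 11 + 20 = 31)
-92*g(-3, 8) - 41 = -92*31 - 41 = -2852 - 41 = -2893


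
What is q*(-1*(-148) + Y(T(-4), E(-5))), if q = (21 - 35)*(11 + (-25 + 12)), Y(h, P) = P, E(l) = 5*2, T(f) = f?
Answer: 4424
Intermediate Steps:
E(l) = 10
q = 28 (q = -14*(11 - 13) = -14*(-2) = 28)
q*(-1*(-148) + Y(T(-4), E(-5))) = 28*(-1*(-148) + 10) = 28*(148 + 10) = 28*158 = 4424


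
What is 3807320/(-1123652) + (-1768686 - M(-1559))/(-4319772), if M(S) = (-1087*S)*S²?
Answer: 1157013351561383407/1213480111836 ≈ 9.5347e+5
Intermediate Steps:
M(S) = -1087*S³
3807320/(-1123652) + (-1768686 - M(-1559))/(-4319772) = 3807320/(-1123652) + (-1768686 - (-1087)*(-1559)³)/(-4319772) = 3807320*(-1/1123652) + (-1768686 - (-1087)*(-3789119879))*(-1/4319772) = -951830/280913 + (-1768686 - 1*4118773308473)*(-1/4319772) = -951830/280913 + (-1768686 - 4118773308473)*(-1/4319772) = -951830/280913 - 4118775077159*(-1/4319772) = -951830/280913 + 4118775077159/4319772 = 1157013351561383407/1213480111836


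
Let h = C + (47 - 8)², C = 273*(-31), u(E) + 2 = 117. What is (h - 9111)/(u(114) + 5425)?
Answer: -16053/5540 ≈ -2.8977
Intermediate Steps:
u(E) = 115 (u(E) = -2 + 117 = 115)
C = -8463
h = -6942 (h = -8463 + (47 - 8)² = -8463 + 39² = -8463 + 1521 = -6942)
(h - 9111)/(u(114) + 5425) = (-6942 - 9111)/(115 + 5425) = -16053/5540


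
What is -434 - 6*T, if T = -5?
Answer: -404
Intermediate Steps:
-434 - 6*T = -434 - 6*(-5) = -434 - 1*(-30) = -434 + 30 = -404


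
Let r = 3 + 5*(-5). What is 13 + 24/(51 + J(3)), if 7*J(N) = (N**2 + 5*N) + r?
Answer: 4835/359 ≈ 13.468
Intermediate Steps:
r = -22 (r = 3 - 25 = -22)
J(N) = -22/7 + N**2/7 + 5*N/7 (J(N) = ((N**2 + 5*N) - 22)/7 = (-22 + N**2 + 5*N)/7 = -22/7 + N**2/7 + 5*N/7)
13 + 24/(51 + J(3)) = 13 + 24/(51 + (-22/7 + (1/7)*3**2 + (5/7)*3)) = 13 + 24/(51 + (-22/7 + (1/7)*9 + 15/7)) = 13 + 24/(51 + (-22/7 + 9/7 + 15/7)) = 13 + 24/(51 + 2/7) = 13 + 24/(359/7) = 13 + 24*(7/359) = 13 + 168/359 = 4835/359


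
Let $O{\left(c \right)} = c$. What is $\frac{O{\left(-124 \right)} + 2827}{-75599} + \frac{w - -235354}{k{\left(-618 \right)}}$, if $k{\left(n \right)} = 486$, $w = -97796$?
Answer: $\frac{305821576}{1080621} \approx 283.01$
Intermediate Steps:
$\frac{O{\left(-124 \right)} + 2827}{-75599} + \frac{w - -235354}{k{\left(-618 \right)}} = \frac{-124 + 2827}{-75599} + \frac{-97796 - -235354}{486} = 2703 \left(- \frac{1}{75599}\right) + \left(-97796 + 235354\right) \frac{1}{486} = - \frac{159}{4447} + 137558 \cdot \frac{1}{486} = - \frac{159}{4447} + \frac{68779}{243} = \frac{305821576}{1080621}$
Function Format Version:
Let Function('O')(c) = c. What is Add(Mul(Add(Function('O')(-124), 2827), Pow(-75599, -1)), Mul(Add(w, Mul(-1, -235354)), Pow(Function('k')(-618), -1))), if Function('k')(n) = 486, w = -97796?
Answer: Rational(305821576, 1080621) ≈ 283.01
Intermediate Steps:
Add(Mul(Add(Function('O')(-124), 2827), Pow(-75599, -1)), Mul(Add(w, Mul(-1, -235354)), Pow(Function('k')(-618), -1))) = Add(Mul(Add(-124, 2827), Pow(-75599, -1)), Mul(Add(-97796, Mul(-1, -235354)), Pow(486, -1))) = Add(Mul(2703, Rational(-1, 75599)), Mul(Add(-97796, 235354), Rational(1, 486))) = Add(Rational(-159, 4447), Mul(137558, Rational(1, 486))) = Add(Rational(-159, 4447), Rational(68779, 243)) = Rational(305821576, 1080621)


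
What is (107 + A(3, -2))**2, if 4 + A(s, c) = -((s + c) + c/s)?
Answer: 94864/9 ≈ 10540.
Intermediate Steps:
A(s, c) = -4 - c - s - c/s (A(s, c) = -4 - ((s + c) + c/s) = -4 - ((c + s) + c/s) = -4 - (c + s + c/s) = -4 + (-c - s - c/s) = -4 - c - s - c/s)
(107 + A(3, -2))**2 = (107 + (-4 - 1*(-2) - 1*3 - 1*(-2)/3))**2 = (107 + (-4 + 2 - 3 - 1*(-2)*1/3))**2 = (107 + (-4 + 2 - 3 + 2/3))**2 = (107 - 13/3)**2 = (308/3)**2 = 94864/9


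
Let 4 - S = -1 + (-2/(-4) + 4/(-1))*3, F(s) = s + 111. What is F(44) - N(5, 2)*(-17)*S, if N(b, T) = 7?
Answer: 3999/2 ≈ 1999.5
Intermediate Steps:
F(s) = 111 + s
S = 31/2 (S = 4 - (-1 + (-2/(-4) + 4/(-1))*3) = 4 - (-1 + (-2*(-¼) + 4*(-1))*3) = 4 - (-1 + (½ - 4)*3) = 4 - (-1 - 7/2*3) = 4 - (-1 - 21/2) = 4 - 1*(-23/2) = 4 + 23/2 = 31/2 ≈ 15.500)
F(44) - N(5, 2)*(-17)*S = (111 + 44) - 7*(-17)*31/2 = 155 - (-119)*31/2 = 155 - 1*(-3689/2) = 155 + 3689/2 = 3999/2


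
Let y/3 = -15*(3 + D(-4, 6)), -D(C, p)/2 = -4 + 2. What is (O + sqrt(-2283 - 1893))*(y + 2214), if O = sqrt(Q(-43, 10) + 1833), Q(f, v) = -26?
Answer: 1899*sqrt(1807) + 22788*I*sqrt(29) ≈ 80724.0 + 1.2272e+5*I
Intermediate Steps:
D(C, p) = 4 (D(C, p) = -2*(-4 + 2) = -2*(-2) = 4)
y = -315 (y = 3*(-15*(3 + 4)) = 3*(-15*7) = 3*(-105) = -315)
O = sqrt(1807) (O = sqrt(-26 + 1833) = sqrt(1807) ≈ 42.509)
(O + sqrt(-2283 - 1893))*(y + 2214) = (sqrt(1807) + sqrt(-2283 - 1893))*(-315 + 2214) = (sqrt(1807) + sqrt(-4176))*1899 = (sqrt(1807) + 12*I*sqrt(29))*1899 = 1899*sqrt(1807) + 22788*I*sqrt(29)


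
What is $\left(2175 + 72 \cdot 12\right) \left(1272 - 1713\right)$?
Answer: $-1340199$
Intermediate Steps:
$\left(2175 + 72 \cdot 12\right) \left(1272 - 1713\right) = \left(2175 + 864\right) \left(-441\right) = 3039 \left(-441\right) = -1340199$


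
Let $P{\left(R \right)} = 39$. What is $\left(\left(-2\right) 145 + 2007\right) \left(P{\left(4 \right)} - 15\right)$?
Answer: $41208$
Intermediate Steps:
$\left(\left(-2\right) 145 + 2007\right) \left(P{\left(4 \right)} - 15\right) = \left(\left(-2\right) 145 + 2007\right) \left(39 - 15\right) = \left(-290 + 2007\right) 24 = 1717 \cdot 24 = 41208$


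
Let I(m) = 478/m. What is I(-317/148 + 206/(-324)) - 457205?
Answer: -15230199559/33299 ≈ -4.5738e+5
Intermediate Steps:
I(-317/148 + 206/(-324)) - 457205 = 478/(-317/148 + 206/(-324)) - 457205 = 478/(-317*1/148 + 206*(-1/324)) - 457205 = 478/(-317/148 - 103/162) - 457205 = 478/(-33299/11988) - 457205 = 478*(-11988/33299) - 457205 = -5730264/33299 - 457205 = -15230199559/33299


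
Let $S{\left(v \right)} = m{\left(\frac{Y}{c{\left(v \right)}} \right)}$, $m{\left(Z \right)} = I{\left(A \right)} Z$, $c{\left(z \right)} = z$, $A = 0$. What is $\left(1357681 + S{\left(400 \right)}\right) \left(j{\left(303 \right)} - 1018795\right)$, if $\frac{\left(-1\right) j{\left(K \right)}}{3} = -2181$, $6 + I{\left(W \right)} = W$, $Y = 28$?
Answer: $- \frac{34357872061654}{25} \approx -1.3743 \cdot 10^{12}$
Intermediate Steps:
$I{\left(W \right)} = -6 + W$
$j{\left(K \right)} = 6543$ ($j{\left(K \right)} = \left(-3\right) \left(-2181\right) = 6543$)
$m{\left(Z \right)} = - 6 Z$ ($m{\left(Z \right)} = \left(-6 + 0\right) Z = - 6 Z$)
$S{\left(v \right)} = - \frac{168}{v}$ ($S{\left(v \right)} = - 6 \frac{28}{v} = - \frac{168}{v}$)
$\left(1357681 + S{\left(400 \right)}\right) \left(j{\left(303 \right)} - 1018795\right) = \left(1357681 - \frac{168}{400}\right) \left(6543 - 1018795\right) = \left(1357681 - \frac{21}{50}\right) \left(-1012252\right) = \frac{67884029}{50} \left(-1012252\right) = - \frac{34357872061654}{25}$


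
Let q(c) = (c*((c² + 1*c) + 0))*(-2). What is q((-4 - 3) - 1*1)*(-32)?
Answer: -28672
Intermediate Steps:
q(c) = -2*c*(c + c²) (q(c) = (c*((c² + c) + 0))*(-2) = (c*((c + c²) + 0))*(-2) = (c*(c + c²))*(-2) = -2*c*(c + c²))
q((-4 - 3) - 1*1)*(-32) = (2*((-4 - 3) - 1*1)²*(-1 - ((-4 - 3) - 1*1)))*(-32) = (2*(-7 - 1)²*(-1 - (-7 - 1)))*(-32) = (2*(-8)²*(-1 - 1*(-8)))*(-32) = (2*64*(-1 + 8))*(-32) = (2*64*7)*(-32) = 896*(-32) = -28672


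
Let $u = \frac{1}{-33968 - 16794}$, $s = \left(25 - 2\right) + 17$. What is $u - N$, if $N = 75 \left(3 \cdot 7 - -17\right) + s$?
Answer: $- \frac{146702181}{50762} \approx -2890.0$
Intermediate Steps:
$s = 40$ ($s = 23 + 17 = 40$)
$u = - \frac{1}{50762}$ ($u = \frac{1}{-33968 - 16794} = \frac{1}{-50762} = - \frac{1}{50762} \approx -1.97 \cdot 10^{-5}$)
$N = 2890$ ($N = 75 \left(3 \cdot 7 - -17\right) + 40 = 75 \left(21 + 17\right) + 40 = 75 \cdot 38 + 40 = 2850 + 40 = 2890$)
$u - N = - \frac{1}{50762} - 2890 = - \frac{146702181}{50762}$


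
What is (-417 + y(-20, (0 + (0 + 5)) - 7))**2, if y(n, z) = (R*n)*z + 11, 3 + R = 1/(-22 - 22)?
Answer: 33593616/121 ≈ 2.7763e+5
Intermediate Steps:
R = -133/44 (R = -3 + 1/(-22 - 22) = -3 + 1/(-44) = -3 - 1/44 = -133/44 ≈ -3.0227)
y(n, z) = 11 - 133*n*z/44 (y(n, z) = (-133*n/44)*z + 11 = -133*n*z/44 + 11 = 11 - 133*n*z/44)
(-417 + y(-20, (0 + (0 + 5)) - 7))**2 = (-417 + (11 - 133/44*(-20)*((0 + (0 + 5)) - 7)))**2 = (-417 + (11 - 133/44*(-20)*((0 + 5) - 7)))**2 = (-417 + (11 - 133/44*(-20)*(5 - 7)))**2 = (-417 + (11 - 133/44*(-20)*(-2)))**2 = (-417 + (11 - 1330/11))**2 = (-417 - 1209/11)**2 = (-5796/11)**2 = 33593616/121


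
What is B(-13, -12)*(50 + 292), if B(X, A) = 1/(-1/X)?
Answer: 4446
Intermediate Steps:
B(X, A) = -X
B(-13, -12)*(50 + 292) = (-1*(-13))*(50 + 292) = 13*342 = 4446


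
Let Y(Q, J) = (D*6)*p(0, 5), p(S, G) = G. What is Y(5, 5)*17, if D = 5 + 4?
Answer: 4590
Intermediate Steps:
D = 9
Y(Q, J) = 270 (Y(Q, J) = (9*6)*5 = 54*5 = 270)
Y(5, 5)*17 = 270*17 = 4590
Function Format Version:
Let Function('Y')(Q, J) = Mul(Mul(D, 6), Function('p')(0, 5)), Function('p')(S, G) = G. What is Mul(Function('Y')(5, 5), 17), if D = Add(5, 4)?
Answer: 4590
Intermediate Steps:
D = 9
Function('Y')(Q, J) = 270 (Function('Y')(Q, J) = Mul(Mul(9, 6), 5) = Mul(54, 5) = 270)
Mul(Function('Y')(5, 5), 17) = Mul(270, 17) = 4590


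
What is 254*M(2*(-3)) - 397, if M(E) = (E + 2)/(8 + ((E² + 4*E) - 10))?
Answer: -2493/5 ≈ -498.60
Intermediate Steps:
M(E) = (2 + E)/(-2 + E² + 4*E) (M(E) = (2 + E)/(8 + (-10 + E² + 4*E)) = (2 + E)/(-2 + E² + 4*E))
254*M(2*(-3)) - 397 = 254*((2 + 2*(-3))/(-2 + (2*(-3))² + 4*(2*(-3)))) - 397 = 254*((2 - 6)/(-2 + (-6)² + 4*(-6))) - 397 = 254*(-4/(-2 + 36 - 24)) - 397 = 254*(-4/10) - 397 = 254*((⅒)*(-4)) - 397 = 254*(-⅖) - 397 = -508/5 - 397 = -2493/5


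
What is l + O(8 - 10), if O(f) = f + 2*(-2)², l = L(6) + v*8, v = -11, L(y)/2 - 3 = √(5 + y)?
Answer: -76 + 2*√11 ≈ -69.367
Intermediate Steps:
L(y) = 6 + 2*√(5 + y)
l = -82 + 2*√11 (l = (6 + 2*√(5 + 6)) - 11*8 = (6 + 2*√11) - 88 = -82 + 2*√11 ≈ -75.367)
O(f) = 8 + f (O(f) = f + 2*4 = f + 8 = 8 + f)
l + O(8 - 10) = (-82 + 2*√11) + (8 + (8 - 10)) = (-82 + 2*√11) + (8 - 2) = (-82 + 2*√11) + 6 = -76 + 2*√11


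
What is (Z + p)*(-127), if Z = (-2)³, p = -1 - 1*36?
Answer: 5715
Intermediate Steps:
p = -37 (p = -1 - 36 = -37)
Z = -8
(Z + p)*(-127) = (-8 - 37)*(-127) = -45*(-127) = 5715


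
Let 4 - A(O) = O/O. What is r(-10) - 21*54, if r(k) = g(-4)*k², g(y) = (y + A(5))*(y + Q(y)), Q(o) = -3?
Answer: -434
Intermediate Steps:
A(O) = 3 (A(O) = 4 - O/O = 4 - 1*1 = 4 - 1 = 3)
g(y) = (-3 + y)*(3 + y) (g(y) = (y + 3)*(y - 3) = (3 + y)*(-3 + y) = (-3 + y)*(3 + y))
r(k) = 7*k² (r(k) = (-9 + (-4)²)*k² = (-9 + 16)*k² = 7*k²)
r(-10) - 21*54 = 7*(-10)² - 21*54 = 7*100 - 1134 = 700 - 1134 = -434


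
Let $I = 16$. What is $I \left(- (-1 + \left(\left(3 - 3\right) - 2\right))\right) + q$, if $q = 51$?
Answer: $99$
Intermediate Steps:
$I \left(- (-1 + \left(\left(3 - 3\right) - 2\right))\right) + q = 16 \left(- (-1 + \left(\left(3 - 3\right) - 2\right))\right) + 51 = 16 \left(- (-1 + \left(0 - 2\right))\right) + 51 = 16 \left(- (-1 - 2)\right) + 51 = 16 \left(\left(-1\right) \left(-3\right)\right) + 51 = 16 \cdot 3 + 51 = 48 + 51 = 99$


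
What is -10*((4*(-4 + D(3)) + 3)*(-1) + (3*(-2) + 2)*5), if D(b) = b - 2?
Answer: 110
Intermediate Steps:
D(b) = -2 + b
-10*((4*(-4 + D(3)) + 3)*(-1) + (3*(-2) + 2)*5) = -10*((4*(-4 + (-2 + 3)) + 3)*(-1) + (3*(-2) + 2)*5) = -10*((4*(-4 + 1) + 3)*(-1) + (-6 + 2)*5) = -10*((4*(-3) + 3)*(-1) - 4*5) = -10*((-12 + 3)*(-1) - 20) = -10*(-9*(-1) - 20) = -10*(9 - 20) = -10*(-11) = 110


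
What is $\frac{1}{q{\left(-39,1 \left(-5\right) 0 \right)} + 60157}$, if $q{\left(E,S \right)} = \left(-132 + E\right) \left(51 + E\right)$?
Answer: $\frac{1}{58105} \approx 1.721 \cdot 10^{-5}$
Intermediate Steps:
$\frac{1}{q{\left(-39,1 \left(-5\right) 0 \right)} + 60157} = \frac{1}{\left(-6732 + \left(-39\right)^{2} - -3159\right) + 60157} = \frac{1}{\left(-6732 + 1521 + 3159\right) + 60157} = \frac{1}{-2052 + 60157} = \frac{1}{58105}$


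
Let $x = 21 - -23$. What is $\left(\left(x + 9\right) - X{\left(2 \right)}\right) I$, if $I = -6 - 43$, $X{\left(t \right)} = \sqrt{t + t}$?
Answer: $-2499$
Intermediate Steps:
$X{\left(t \right)} = \sqrt{2} \sqrt{t}$ ($X{\left(t \right)} = \sqrt{2 t} = \sqrt{2} \sqrt{t}$)
$x = 44$ ($x = 21 + 23 = 44$)
$I = -49$ ($I = -6 - 43 = -49$)
$\left(\left(x + 9\right) - X{\left(2 \right)}\right) I = \left(\left(44 + 9\right) - \sqrt{2} \sqrt{2}\right) \left(-49\right) = \left(53 - 2\right) \left(-49\right) = 51 \left(-49\right) = -2499$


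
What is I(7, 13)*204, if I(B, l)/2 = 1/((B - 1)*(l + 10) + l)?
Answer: 408/151 ≈ 2.7020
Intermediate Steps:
I(B, l) = 2/(l + (-1 + B)*(10 + l)) (I(B, l) = 2/((B - 1)*(l + 10) + l) = 2/((-1 + B)*(10 + l) + l) = 2/(l + (-1 + B)*(10 + l)))
I(7, 13)*204 = (2/(-10 + 10*7 + 7*13))*204 = (2/(-10 + 70 + 91))*204 = (2/151)*204 = 408/151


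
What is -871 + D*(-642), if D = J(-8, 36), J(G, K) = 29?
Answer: -19489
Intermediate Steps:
D = 29
-871 + D*(-642) = -871 + 29*(-642) = -871 - 18618 = -19489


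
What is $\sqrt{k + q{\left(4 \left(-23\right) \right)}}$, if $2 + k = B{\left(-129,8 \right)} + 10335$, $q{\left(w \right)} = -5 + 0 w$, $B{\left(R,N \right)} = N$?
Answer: $4 \sqrt{646} \approx 101.67$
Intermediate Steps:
$q{\left(w \right)} = -5$ ($q{\left(w \right)} = -5 + 0 = -5$)
$k = 10341$ ($k = -2 + \left(8 + 10335\right) = -2 + 10343 = 10341$)
$\sqrt{k + q{\left(4 \left(-23\right) \right)}} = \sqrt{10341 - 5} = \sqrt{10336} = 4 \sqrt{646}$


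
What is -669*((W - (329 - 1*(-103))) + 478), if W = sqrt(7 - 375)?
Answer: -30774 - 2676*I*sqrt(23) ≈ -30774.0 - 12834.0*I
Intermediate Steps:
W = 4*I*sqrt(23) (W = sqrt(-368) = 4*I*sqrt(23) ≈ 19.183*I)
-669*((W - (329 - 1*(-103))) + 478) = -669*((4*I*sqrt(23) - (329 - 1*(-103))) + 478) = -669*((4*I*sqrt(23) - (329 + 103)) + 478) = -669*((4*I*sqrt(23) - 1*432) + 478) = -669*((4*I*sqrt(23) - 432) + 478) = -669*((-432 + 4*I*sqrt(23)) + 478) = -669*(46 + 4*I*sqrt(23)) = -30774 - 2676*I*sqrt(23)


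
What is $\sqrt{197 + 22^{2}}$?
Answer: $\sqrt{681} \approx 26.096$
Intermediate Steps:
$\sqrt{197 + 22^{2}} = \sqrt{197 + 484} = \sqrt{681}$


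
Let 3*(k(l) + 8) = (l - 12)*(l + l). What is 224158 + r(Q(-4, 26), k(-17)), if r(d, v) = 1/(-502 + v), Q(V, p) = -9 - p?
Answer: 121941949/544 ≈ 2.2416e+5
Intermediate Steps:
k(l) = -8 + 2*l*(-12 + l)/3 (k(l) = -8 + ((l - 12)*(l + l))/3 = -8 + ((-12 + l)*(2*l))/3 = -8 + (2*l*(-12 + l))/3 = -8 + 2*l*(-12 + l)/3)
224158 + r(Q(-4, 26), k(-17)) = 224158 + 1/(-502 + (-8 - 8*(-17) + (2/3)*(-17)**2)) = 224158 + 1/(-502 + (-8 + 136 + (2/3)*289)) = 224158 + 1/(-502 + (-8 + 136 + 578/3)) = 224158 + 1/(-502 + 962/3) = 224158 + 1/(-544/3) = 224158 - 3/544 = 121941949/544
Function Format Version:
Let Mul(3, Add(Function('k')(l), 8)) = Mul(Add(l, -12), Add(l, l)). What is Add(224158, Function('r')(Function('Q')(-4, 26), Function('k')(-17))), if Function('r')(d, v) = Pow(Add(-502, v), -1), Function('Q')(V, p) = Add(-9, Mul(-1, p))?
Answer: Rational(121941949, 544) ≈ 2.2416e+5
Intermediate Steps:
Function('k')(l) = Add(-8, Mul(Rational(2, 3), l, Add(-12, l))) (Function('k')(l) = Add(-8, Mul(Rational(1, 3), Mul(Add(l, -12), Add(l, l)))) = Add(-8, Mul(Rational(1, 3), Mul(Add(-12, l), Mul(2, l)))) = Add(-8, Mul(Rational(1, 3), Mul(2, l, Add(-12, l)))) = Add(-8, Mul(Rational(2, 3), l, Add(-12, l))))
Add(224158, Function('r')(Function('Q')(-4, 26), Function('k')(-17))) = Add(224158, Pow(Add(-502, Add(-8, Mul(-8, -17), Mul(Rational(2, 3), Pow(-17, 2)))), -1)) = Add(224158, Pow(Add(-502, Add(-8, 136, Mul(Rational(2, 3), 289))), -1)) = Add(224158, Pow(Add(-502, Add(-8, 136, Rational(578, 3))), -1)) = Add(224158, Pow(Add(-502, Rational(962, 3)), -1)) = Add(224158, Pow(Rational(-544, 3), -1)) = Add(224158, Rational(-3, 544)) = Rational(121941949, 544)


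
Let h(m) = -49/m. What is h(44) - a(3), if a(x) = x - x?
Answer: -49/44 ≈ -1.1136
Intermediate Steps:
a(x) = 0
h(44) - a(3) = -49/44 - 1*0 = -49*1/44 + 0 = -49/44 + 0 = -49/44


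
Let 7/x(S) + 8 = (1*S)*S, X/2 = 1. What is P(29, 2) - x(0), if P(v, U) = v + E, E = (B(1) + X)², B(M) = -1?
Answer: 247/8 ≈ 30.875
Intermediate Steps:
X = 2 (X = 2*1 = 2)
E = 1 (E = (-1 + 2)² = 1² = 1)
x(S) = 7/(-8 + S²) (x(S) = 7/(-8 + (1*S)*S) = 7/(-8 + S*S) = 7/(-8 + S²))
P(v, U) = 1 + v (P(v, U) = v + 1 = 1 + v)
P(29, 2) - x(0) = (1 + 29) - 7/(-8 + 0²) = 30 - 7/(-8 + 0) = 30 - 7/(-8) = 30 - 7*(-1)/8 = 30 - 1*(-7/8) = 30 + 7/8 = 247/8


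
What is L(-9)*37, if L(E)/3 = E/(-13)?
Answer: 999/13 ≈ 76.846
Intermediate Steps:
L(E) = -3*E/13 (L(E) = 3*(E/(-13)) = 3*(E*(-1/13)) = 3*(-E/13) = -3*E/13)
L(-9)*37 = -3/13*(-9)*37 = (27/13)*37 = 999/13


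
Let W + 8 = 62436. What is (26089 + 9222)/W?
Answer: 35311/62428 ≈ 0.56563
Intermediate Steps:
W = 62428 (W = -8 + 62436 = 62428)
(26089 + 9222)/W = (26089 + 9222)/62428 = 35311*(1/62428) = 35311/62428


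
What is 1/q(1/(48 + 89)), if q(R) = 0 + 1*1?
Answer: 1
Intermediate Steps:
q(R) = 1 (q(R) = 0 + 1 = 1)
1/q(1/(48 + 89)) = 1/1 = 1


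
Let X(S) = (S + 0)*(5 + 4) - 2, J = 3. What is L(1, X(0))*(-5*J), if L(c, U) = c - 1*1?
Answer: 0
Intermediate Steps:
X(S) = -2 + 9*S (X(S) = S*9 - 2 = 9*S - 2 = -2 + 9*S)
L(c, U) = -1 + c (L(c, U) = c - 1 = -1 + c)
L(1, X(0))*(-5*J) = (-1 + 1)*(-5*3) = 0*(-15) = 0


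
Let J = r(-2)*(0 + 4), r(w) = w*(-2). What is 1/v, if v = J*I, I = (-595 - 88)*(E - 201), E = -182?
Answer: 1/4185424 ≈ 2.3892e-7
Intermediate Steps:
r(w) = -2*w
I = 261589 (I = (-595 - 88)*(-182 - 201) = -683*(-383) = 261589)
J = 16 (J = (-2*(-2))*(0 + 4) = 4*4 = 16)
v = 4185424 (v = 16*261589 = 4185424)
1/v = 1/4185424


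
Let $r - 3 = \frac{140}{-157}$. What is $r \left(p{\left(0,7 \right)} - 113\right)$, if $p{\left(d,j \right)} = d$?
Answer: $- \frac{37403}{157} \approx -238.24$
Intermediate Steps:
$r = \frac{331}{157}$ ($r = 3 + \frac{140}{-157} = 3 + 140 \left(- \frac{1}{157}\right) = 3 - \frac{140}{157} = \frac{331}{157} \approx 2.1083$)
$r \left(p{\left(0,7 \right)} - 113\right) = \frac{331 \left(0 - 113\right)}{157} = \frac{331}{157} \left(-113\right) = - \frac{37403}{157}$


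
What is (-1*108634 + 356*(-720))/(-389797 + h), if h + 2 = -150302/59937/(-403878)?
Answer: 2208631873137111/2358989065754203 ≈ 0.93626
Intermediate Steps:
h = -24207160535/12103617843 (h = -2 - 150302/59937/(-403878) = -2 - 150302*1/59937*(-1/403878) = -2 - 150302/59937*(-1/403878) = -2 + 75151/12103617843 = -24207160535/12103617843 ≈ -2.0000)
(-1*108634 + 356*(-720))/(-389797 + h) = (-1*108634 + 356*(-720))/(-389797 - 24207160535/12103617843) = (-108634 - 256320)/(-4717978131508406/12103617843) = -364954*(-12103617843/4717978131508406) = 2208631873137111/2358989065754203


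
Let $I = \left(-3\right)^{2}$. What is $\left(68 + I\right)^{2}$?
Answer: $5929$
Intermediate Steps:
$I = 9$
$\left(68 + I\right)^{2} = \left(68 + 9\right)^{2} = 77^{2} = 5929$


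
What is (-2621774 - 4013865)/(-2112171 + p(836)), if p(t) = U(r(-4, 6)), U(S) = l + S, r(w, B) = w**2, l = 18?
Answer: 6635639/2112137 ≈ 3.1417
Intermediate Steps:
U(S) = 18 + S
p(t) = 34 (p(t) = 18 + (-4)**2 = 18 + 16 = 34)
(-2621774 - 4013865)/(-2112171 + p(836)) = (-2621774 - 4013865)/(-2112171 + 34) = -6635639/(-2112137) = -6635639*(-1/2112137) = 6635639/2112137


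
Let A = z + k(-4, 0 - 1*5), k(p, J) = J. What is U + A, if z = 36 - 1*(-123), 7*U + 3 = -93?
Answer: 982/7 ≈ 140.29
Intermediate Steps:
U = -96/7 (U = -3/7 + (⅐)*(-93) = -3/7 - 93/7 = -96/7 ≈ -13.714)
z = 159 (z = 36 + 123 = 159)
A = 154 (A = 159 + (0 - 1*5) = 159 + (0 - 5) = 159 - 5 = 154)
U + A = -96/7 + 154 = 982/7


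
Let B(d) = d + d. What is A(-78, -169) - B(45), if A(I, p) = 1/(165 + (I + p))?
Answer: -7381/82 ≈ -90.012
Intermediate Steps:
A(I, p) = 1/(165 + I + p)
B(d) = 2*d
A(-78, -169) - B(45) = 1/(165 - 78 - 169) - 2*45 = 1/(-82) - 1*90 = -1/82 - 90 = -7381/82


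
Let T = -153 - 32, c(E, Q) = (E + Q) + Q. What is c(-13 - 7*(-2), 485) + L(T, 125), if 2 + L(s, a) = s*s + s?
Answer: 35009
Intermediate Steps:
c(E, Q) = E + 2*Q
T = -185
L(s, a) = -2 + s + s**2 (L(s, a) = -2 + (s*s + s) = -2 + (s**2 + s) = -2 + (s + s**2) = -2 + s + s**2)
c(-13 - 7*(-2), 485) + L(T, 125) = ((-13 - 7*(-2)) + 2*485) + (-2 - 185 + (-185)**2) = ((-13 + 14) + 970) + (-2 - 185 + 34225) = (1 + 970) + 34038 = 971 + 34038 = 35009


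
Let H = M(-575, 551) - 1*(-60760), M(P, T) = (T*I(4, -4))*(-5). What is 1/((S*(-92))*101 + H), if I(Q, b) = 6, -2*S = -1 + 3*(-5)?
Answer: -1/30106 ≈ -3.3216e-5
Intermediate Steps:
S = 8 (S = -(-1 + 3*(-5))/2 = -(-1 - 15)/2 = -½*(-16) = 8)
M(P, T) = -30*T (M(P, T) = (T*6)*(-5) = (6*T)*(-5) = -30*T)
H = 44230 (H = -30*551 - 1*(-60760) = -16530 + 60760 = 44230)
1/((S*(-92))*101 + H) = 1/((8*(-92))*101 + 44230) = 1/(-736*101 + 44230) = 1/(-74336 + 44230) = 1/(-30106) = -1/30106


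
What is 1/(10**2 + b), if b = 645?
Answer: 1/745 ≈ 0.0013423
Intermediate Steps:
1/(10**2 + b) = 1/(10**2 + 645) = 1/(100 + 645) = 1/745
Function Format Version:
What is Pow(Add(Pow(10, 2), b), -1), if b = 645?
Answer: Rational(1, 745) ≈ 0.0013423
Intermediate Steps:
Pow(Add(Pow(10, 2), b), -1) = Pow(Add(Pow(10, 2), 645), -1) = Pow(Add(100, 645), -1) = Pow(745, -1) = Rational(1, 745)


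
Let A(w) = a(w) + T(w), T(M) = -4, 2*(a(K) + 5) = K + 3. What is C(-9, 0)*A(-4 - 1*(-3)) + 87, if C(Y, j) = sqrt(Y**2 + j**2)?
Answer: 15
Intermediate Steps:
a(K) = -7/2 + K/2 (a(K) = -5 + (K + 3)/2 = -5 + (3 + K)/2 = -5 + (3/2 + K/2) = -7/2 + K/2)
A(w) = -15/2 + w/2 (A(w) = (-7/2 + w/2) - 4 = -15/2 + w/2)
C(-9, 0)*A(-4 - 1*(-3)) + 87 = sqrt((-9)**2 + 0**2)*(-15/2 + (-4 - 1*(-3))/2) + 87 = sqrt(81 + 0)*(-15/2 + (-4 + 3)/2) + 87 = sqrt(81)*(-15/2 + (1/2)*(-1)) + 87 = 9*(-15/2 - 1/2) + 87 = 9*(-8) + 87 = -72 + 87 = 15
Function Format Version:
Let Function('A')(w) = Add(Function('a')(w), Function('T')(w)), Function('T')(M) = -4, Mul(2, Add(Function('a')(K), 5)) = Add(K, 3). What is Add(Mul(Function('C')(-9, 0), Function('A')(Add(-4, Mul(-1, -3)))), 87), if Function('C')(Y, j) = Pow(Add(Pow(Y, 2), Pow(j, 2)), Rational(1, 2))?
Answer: 15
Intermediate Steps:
Function('a')(K) = Add(Rational(-7, 2), Mul(Rational(1, 2), K)) (Function('a')(K) = Add(-5, Mul(Rational(1, 2), Add(K, 3))) = Add(-5, Mul(Rational(1, 2), Add(3, K))) = Add(-5, Add(Rational(3, 2), Mul(Rational(1, 2), K))) = Add(Rational(-7, 2), Mul(Rational(1, 2), K)))
Function('A')(w) = Add(Rational(-15, 2), Mul(Rational(1, 2), w)) (Function('A')(w) = Add(Add(Rational(-7, 2), Mul(Rational(1, 2), w)), -4) = Add(Rational(-15, 2), Mul(Rational(1, 2), w)))
Add(Mul(Function('C')(-9, 0), Function('A')(Add(-4, Mul(-1, -3)))), 87) = Add(Mul(Pow(Add(Pow(-9, 2), Pow(0, 2)), Rational(1, 2)), Add(Rational(-15, 2), Mul(Rational(1, 2), Add(-4, Mul(-1, -3))))), 87) = Add(Mul(Pow(Add(81, 0), Rational(1, 2)), Add(Rational(-15, 2), Mul(Rational(1, 2), Add(-4, 3)))), 87) = Add(Mul(Pow(81, Rational(1, 2)), Add(Rational(-15, 2), Mul(Rational(1, 2), -1))), 87) = Add(Mul(9, Add(Rational(-15, 2), Rational(-1, 2))), 87) = Add(Mul(9, -8), 87) = Add(-72, 87) = 15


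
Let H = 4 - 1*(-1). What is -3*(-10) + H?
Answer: 35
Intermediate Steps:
H = 5 (H = 4 + 1 = 5)
-3*(-10) + H = -3*(-10) + 5 = 30 + 5 = 35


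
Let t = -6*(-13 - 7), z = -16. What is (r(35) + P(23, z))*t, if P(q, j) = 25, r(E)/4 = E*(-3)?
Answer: -47400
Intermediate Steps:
r(E) = -12*E (r(E) = 4*(E*(-3)) = 4*(-3*E) = -12*E)
t = 120 (t = -6*(-20) = 120)
(r(35) + P(23, z))*t = (-12*35 + 25)*120 = (-420 + 25)*120 = -395*120 = -47400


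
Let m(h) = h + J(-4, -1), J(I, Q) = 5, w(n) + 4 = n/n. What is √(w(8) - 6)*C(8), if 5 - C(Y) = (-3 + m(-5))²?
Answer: -12*I ≈ -12.0*I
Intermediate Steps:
w(n) = -3 (w(n) = -4 + n/n = -4 + 1 = -3)
m(h) = 5 + h (m(h) = h + 5 = 5 + h)
C(Y) = -4 (C(Y) = 5 - (-3 + (5 - 5))² = 5 - (-3 + 0)² = 5 - 1*(-3)² = 5 - 1*9 = 5 - 9 = -4)
√(w(8) - 6)*C(8) = √(-3 - 6)*(-4) = √(-9)*(-4) = (3*I)*(-4) = -12*I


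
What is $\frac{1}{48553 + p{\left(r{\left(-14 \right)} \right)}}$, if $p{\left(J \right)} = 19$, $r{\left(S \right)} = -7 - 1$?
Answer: $\frac{1}{48572} \approx 2.0588 \cdot 10^{-5}$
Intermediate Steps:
$r{\left(S \right)} = -8$ ($r{\left(S \right)} = -7 - 1 = -8$)
$\frac{1}{48553 + p{\left(r{\left(-14 \right)} \right)}} = \frac{1}{48553 + 19} = \frac{1}{48572}$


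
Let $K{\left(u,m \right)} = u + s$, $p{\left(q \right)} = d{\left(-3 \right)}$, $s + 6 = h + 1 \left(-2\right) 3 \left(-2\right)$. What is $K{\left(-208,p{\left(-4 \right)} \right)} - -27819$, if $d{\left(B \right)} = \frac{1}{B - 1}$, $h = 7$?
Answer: $27624$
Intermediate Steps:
$d{\left(B \right)} = \frac{1}{-1 + B}$
$s = 13$ ($s = -6 + \left(7 + 1 \left(-2\right) 3 \left(-2\right)\right) = -6 + \left(7 + \left(-2\right) 3 \left(-2\right)\right) = -6 + \left(7 - -12\right) = -6 + \left(7 + 12\right) = -6 + 19 = 13$)
$p{\left(q \right)} = - \frac{1}{4}$ ($p{\left(q \right)} = \frac{1}{-1 - 3} = \frac{1}{-4} = - \frac{1}{4}$)
$K{\left(u,m \right)} = 13 + u$ ($K{\left(u,m \right)} = u + 13 = 13 + u$)
$K{\left(-208,p{\left(-4 \right)} \right)} - -27819 = \left(13 - 208\right) - -27819 = -195 + 27819 = 27624$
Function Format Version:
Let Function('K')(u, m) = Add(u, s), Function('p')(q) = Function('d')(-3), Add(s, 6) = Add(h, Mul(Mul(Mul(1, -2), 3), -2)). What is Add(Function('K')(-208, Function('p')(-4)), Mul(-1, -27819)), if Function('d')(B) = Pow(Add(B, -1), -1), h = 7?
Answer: 27624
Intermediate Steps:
Function('d')(B) = Pow(Add(-1, B), -1)
s = 13 (s = Add(-6, Add(7, Mul(Mul(Mul(1, -2), 3), -2))) = Add(-6, Add(7, Mul(Mul(-2, 3), -2))) = Add(-6, Add(7, Mul(-6, -2))) = Add(-6, Add(7, 12)) = Add(-6, 19) = 13)
Function('p')(q) = Rational(-1, 4) (Function('p')(q) = Pow(Add(-1, -3), -1) = Pow(-4, -1) = Rational(-1, 4))
Function('K')(u, m) = Add(13, u) (Function('K')(u, m) = Add(u, 13) = Add(13, u))
Add(Function('K')(-208, Function('p')(-4)), Mul(-1, -27819)) = Add(Add(13, -208), Mul(-1, -27819)) = Add(-195, 27819) = 27624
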